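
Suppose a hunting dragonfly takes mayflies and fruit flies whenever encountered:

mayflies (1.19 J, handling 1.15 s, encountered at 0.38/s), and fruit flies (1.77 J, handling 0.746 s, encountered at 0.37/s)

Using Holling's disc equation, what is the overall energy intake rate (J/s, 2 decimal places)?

R = (0.38×1.19 + 0.37×1.77) / (1 + 0.38×1.15 + 0.37×0.746) = 1.107/1.713 = 0.6463 J/s.

0.65 J/s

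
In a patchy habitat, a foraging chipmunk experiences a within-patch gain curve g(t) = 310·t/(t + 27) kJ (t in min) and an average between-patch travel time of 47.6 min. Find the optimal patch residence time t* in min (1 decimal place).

35.8 min

Maximise g(t)/(T+t): set derivative to zero → g'(t)(T+t) = g(t).
g'(t) = 310·27/(t + 27)². Setting 310·27/(t+27)² = 310t/[(t+27)(47.6+t)] gives 27(47.6+t) = t(t+27), so t² = 27×47.6 = 1285.
t* = √1285 = 35.85 min.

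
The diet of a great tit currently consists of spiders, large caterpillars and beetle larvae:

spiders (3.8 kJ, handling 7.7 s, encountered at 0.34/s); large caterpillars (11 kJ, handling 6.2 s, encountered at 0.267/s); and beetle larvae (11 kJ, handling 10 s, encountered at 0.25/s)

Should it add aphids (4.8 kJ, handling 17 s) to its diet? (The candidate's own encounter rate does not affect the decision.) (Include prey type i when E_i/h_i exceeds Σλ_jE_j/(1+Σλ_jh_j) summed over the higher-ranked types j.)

No

Intake rate on the current diet: R = (0.34×3.8 + 0.267×11 + 0.25×11) / (1 + 0.34×7.7 + 0.267×6.2 + 0.25×10) = 6.979/7.773 = 0.8978 kJ/s.
Profitability of aphids: 4.8/17 = 0.2824 kJ/s.
Since 0.2824 < R, time spent handling aphids is better spent searching.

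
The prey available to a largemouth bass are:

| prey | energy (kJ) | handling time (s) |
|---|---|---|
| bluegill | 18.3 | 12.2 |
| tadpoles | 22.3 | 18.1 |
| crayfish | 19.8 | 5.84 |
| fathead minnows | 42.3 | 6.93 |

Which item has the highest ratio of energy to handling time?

Profitability E/h (kJ/s): bluegill = 18.3/12.2 = 1.5, tadpoles = 22.3/18.1 = 1.23, crayfish = 19.8/5.84 = 3.39, fathead minnows = 42.3/6.93 = 6.1.
Ranked: fathead minnows > crayfish > bluegill > tadpoles.

fathead minnows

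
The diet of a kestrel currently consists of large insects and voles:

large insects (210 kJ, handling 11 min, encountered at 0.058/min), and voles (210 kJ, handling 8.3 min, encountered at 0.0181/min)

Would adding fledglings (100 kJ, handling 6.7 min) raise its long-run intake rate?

Yes

Current rate: (0.058×210 + 0.0181×210)/(1 + 0.058×11 + 0.0181×8.3) = 8.937 kJ/min.
fledglings: E/h = 100/6.7 = 14.93 kJ/min.
14.93 > 8.937, so adding fledglings raises the average — include it.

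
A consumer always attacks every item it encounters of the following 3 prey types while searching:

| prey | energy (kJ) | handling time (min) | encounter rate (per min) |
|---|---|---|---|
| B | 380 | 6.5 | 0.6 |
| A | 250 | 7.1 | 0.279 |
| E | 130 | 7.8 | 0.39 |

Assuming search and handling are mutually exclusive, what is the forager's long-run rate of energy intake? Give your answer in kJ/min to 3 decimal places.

Energy encountered per unit search time: 0.6×380 + 0.279×250 + 0.39×130 = 348.4 kJ/min.
Handling time per unit search time: 0.6×6.5 + 0.279×7.1 + 0.39×7.8 = 8.923.
Rate = 348.4/(1 + 8.923) = 35.12 kJ/min.

35.116 kJ/min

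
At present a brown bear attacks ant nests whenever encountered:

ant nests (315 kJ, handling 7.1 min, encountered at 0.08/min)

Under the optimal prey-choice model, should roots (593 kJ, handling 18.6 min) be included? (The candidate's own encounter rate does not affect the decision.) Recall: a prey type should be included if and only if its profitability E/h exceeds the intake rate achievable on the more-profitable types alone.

Intake rate on the current diet: R = (0.08×315) / (1 + 0.08×7.1) = 25.2/1.568 = 16.07 kJ/min.
Profitability of roots: 593/18.6 = 31.88 kJ/min.
31.88 > 16.07, so adding roots raises the average — include it.

Yes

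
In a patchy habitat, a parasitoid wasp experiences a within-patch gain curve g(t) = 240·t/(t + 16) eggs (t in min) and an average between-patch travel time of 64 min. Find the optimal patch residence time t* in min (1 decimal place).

32.0 min

By the marginal value theorem, leave when the instantaneous gain rate g'(t) equals the habitat-wide average g(t)/(T + t).
g'(t) = 240·16/(t + 16)². Setting 240·16/(t+16)² = 240t/[(t+16)(64+t)] gives 16(64+t) = t(t+16), so t² = 16×64 = 1024.
t* = √1024 = 32 min.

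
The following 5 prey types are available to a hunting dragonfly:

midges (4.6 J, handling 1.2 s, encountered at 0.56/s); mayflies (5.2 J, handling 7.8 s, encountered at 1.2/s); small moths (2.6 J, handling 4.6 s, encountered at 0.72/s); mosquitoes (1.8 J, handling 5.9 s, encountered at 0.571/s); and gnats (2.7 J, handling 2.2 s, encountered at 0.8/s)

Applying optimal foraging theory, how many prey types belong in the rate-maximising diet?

Profitabilities (E/h, J/s): midges 3.83, gnats 1.23, mayflies 0.667, small moths 0.565, mosquitoes 0.305. Add prey in this order while the next type's profitability exceeds the intake rate on those already taken.
Rate on top 1: 1.541. gnats: 1.23 < 1.541 → exclude; stop.
Optimal diet: midges — 1 of 5 types.

1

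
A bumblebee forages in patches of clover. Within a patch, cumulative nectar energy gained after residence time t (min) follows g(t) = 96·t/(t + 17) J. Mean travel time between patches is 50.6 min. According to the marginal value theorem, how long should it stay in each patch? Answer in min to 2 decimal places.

29.33 min

Maximise g(t)/(T+t): set derivative to zero → g'(t)(T+t) = g(t).
g'(t) = 96·17/(t + 17)². Setting 96·17/(t+17)² = 96t/[(t+17)(50.6+t)] gives 17(50.6+t) = t(t+17), so t² = 17×50.6 = 860.2.
t* = √860.2 = 29.33 min.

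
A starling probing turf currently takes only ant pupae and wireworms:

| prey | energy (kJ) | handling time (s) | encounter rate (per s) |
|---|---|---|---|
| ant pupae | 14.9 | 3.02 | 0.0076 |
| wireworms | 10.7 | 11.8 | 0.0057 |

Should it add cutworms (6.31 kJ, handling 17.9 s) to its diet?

Yes

Intake rate on the current diet: R = (0.0076×14.9 + 0.0057×10.7) / (1 + 0.0076×3.02 + 0.0057×11.8) = 0.1742/1.09 = 0.1598 kJ/s.
Profitability of cutworms: 6.31/17.9 = 0.3525 kJ/s.
Since 0.3525 > R, including cutworms increases the long-run rate.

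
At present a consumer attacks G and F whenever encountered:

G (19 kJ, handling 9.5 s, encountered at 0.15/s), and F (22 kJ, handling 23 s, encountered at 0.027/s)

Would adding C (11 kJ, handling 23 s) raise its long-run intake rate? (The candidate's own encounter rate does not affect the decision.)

No

On G and F alone, R = ΣλE/(1+Σλh) = 3.444/3.046 = 1.131 kJ/s.
Profitability of C: 11/23 = 0.4783 kJ/s.
0.4783 < 1.131, so adding C would lower the average — exclude it.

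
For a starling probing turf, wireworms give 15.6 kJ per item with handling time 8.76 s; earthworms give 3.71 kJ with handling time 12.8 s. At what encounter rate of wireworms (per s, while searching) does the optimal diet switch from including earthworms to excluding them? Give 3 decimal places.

At the threshold, the rate on wireworms alone equals the profitability of earthworms: λ·15.6/(1 + λ·8.76) = 3.71/12.8 = 0.2898.
Rearranging, λ(15.6 − 0.2898×8.76) = 0.2898, so λ = 0.2898/13.06 = 0.02219 per s.

0.022 per s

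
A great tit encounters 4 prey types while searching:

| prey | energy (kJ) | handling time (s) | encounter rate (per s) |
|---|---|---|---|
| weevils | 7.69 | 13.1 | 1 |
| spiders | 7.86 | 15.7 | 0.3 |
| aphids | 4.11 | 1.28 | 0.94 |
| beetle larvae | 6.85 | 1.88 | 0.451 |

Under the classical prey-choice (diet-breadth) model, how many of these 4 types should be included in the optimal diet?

2

Profitabilities (E/h, kJ/s): beetle larvae 3.64, aphids 3.21, weevils 0.587, spiders 0.501. Add prey in this order while the next type's profitability exceeds the intake rate on those already taken.
Rate on top 1: 1.672. aphids: 3.21 > 1.672 → include.
Rate on top 2: 2.279. weevils: 0.587 < 2.279 → exclude; stop.
Optimal diet: beetle larvae, aphids — 2 of 4 types.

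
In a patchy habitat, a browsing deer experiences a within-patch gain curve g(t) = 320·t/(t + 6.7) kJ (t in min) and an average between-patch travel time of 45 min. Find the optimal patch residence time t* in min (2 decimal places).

17.36 min

Maximise g(t)/(T+t): set derivative to zero → g'(t)(T+t) = g(t).
g'(t) = 320·6.7/(t + 6.7)². Setting 320·6.7/(t+6.7)² = 320t/[(t+6.7)(45+t)] gives 6.7(45+t) = t(t+6.7), so t² = 6.7×45 = 301.5.
t* = √301.5 = 17.36 min.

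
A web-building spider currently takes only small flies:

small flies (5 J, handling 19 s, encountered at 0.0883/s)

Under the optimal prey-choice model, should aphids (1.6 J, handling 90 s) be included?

Intake rate on the current diet: R = (0.0883×5) / (1 + 0.0883×19) = 0.4415/2.678 = 0.1649 J/s.
Profitability of aphids: 1.6/90 = 0.01778 J/s.
0.01778 < 0.1649, so adding aphids would lower the average — exclude it.

No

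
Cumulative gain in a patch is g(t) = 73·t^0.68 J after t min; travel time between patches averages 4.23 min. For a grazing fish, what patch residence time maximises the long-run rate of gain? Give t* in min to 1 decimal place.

9.0 min

By the marginal value theorem, leave when the instantaneous gain rate g'(t) equals the habitat-wide average g(t)/(T + t).
g'(t) = 0.68·73·t^-0.32. Setting 0.68·73·t^-0.32 = 73·t^0.68/(4.23+t) gives 0.68(4.23+t) = t, so 0.32·t = 0.68×4.23.
t* = 0.68×4.23/0.32 = 8.989 min.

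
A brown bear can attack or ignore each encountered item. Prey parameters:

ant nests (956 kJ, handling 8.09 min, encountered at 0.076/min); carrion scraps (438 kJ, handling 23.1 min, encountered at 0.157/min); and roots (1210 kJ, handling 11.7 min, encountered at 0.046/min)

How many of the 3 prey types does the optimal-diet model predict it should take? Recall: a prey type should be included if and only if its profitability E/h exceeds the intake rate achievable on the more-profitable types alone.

E/h in descending order: ant nests 118, roots 103, carrion scraps 19 kJ/min. The optimal diet is the largest prefix of this list for which every included type satisfies E_i/h_i > R on the types above it.
Rate on top 1: 44.99. roots: 103 > 44.99 → include.
Rate on top 2: 59.6. carrion scraps: 19 < 59.6 → exclude; stop.
Optimal diet: ant nests, roots — 2 of 3 types.

2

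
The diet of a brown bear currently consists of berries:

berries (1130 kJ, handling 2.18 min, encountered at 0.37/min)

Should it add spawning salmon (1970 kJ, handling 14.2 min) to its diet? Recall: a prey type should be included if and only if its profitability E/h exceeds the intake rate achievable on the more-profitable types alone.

Current rate: (0.37×1130)/(1 + 0.37×2.18) = 231.4 kJ/min.
spawning salmon: E/h = 1970/14.2 = 138.7 kJ/min.
138.7 < 231.4, so adding spawning salmon would lower the average — exclude it.

No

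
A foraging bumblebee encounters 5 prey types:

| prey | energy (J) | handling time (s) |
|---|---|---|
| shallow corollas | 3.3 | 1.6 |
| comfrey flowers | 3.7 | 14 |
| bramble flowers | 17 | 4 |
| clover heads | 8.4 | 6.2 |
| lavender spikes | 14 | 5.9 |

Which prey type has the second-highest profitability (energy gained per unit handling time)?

In descending order of E/h:
bramble flowers: 17/4 = 4.25 J/s
lavender spikes: 14/5.9 = 2.37 J/s
shallow corollas: 3.3/1.6 = 2.06 J/s
clover heads: 8.4/6.2 = 1.35 J/s
comfrey flowers: 3.7/14 = 0.264 J/s

lavender spikes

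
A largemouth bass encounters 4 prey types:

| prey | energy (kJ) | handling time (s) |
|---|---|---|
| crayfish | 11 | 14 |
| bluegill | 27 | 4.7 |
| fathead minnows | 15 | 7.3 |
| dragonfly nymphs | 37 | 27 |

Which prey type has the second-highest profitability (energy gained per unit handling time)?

Profitability E/h (kJ/s): crayfish = 11/14 = 0.786, bluegill = 27/4.7 = 5.74, fathead minnows = 15/7.3 = 2.05, dragonfly nymphs = 37/27 = 1.37.
Ranked: bluegill > fathead minnows > dragonfly nymphs > crayfish.

fathead minnows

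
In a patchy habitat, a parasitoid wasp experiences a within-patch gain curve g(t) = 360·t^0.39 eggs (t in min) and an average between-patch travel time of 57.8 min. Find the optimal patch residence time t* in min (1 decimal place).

Maximise g(t)/(T+t): set derivative to zero → g'(t)(T+t) = g(t).
g'(t) = 0.39·360·t^-0.61. Setting 0.39·360·t^-0.61 = 360·t^0.39/(57.8+t) gives 0.39(57.8+t) = t, so 0.61·t = 0.39×57.8.
t* = 0.39×57.8/0.61 = 36.95 min.

37.0 min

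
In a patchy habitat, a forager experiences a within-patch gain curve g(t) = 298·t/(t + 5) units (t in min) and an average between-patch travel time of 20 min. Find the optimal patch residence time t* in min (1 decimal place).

10.0 min

Optimal t* satisfies g'(t*) = g(t*)/(T + t*).
g'(t) = 298·5/(t + 5)². Setting 298·5/(t+5)² = 298t/[(t+5)(20+t)] gives 5(20+t) = t(t+5), so t² = 5×20 = 100.
t* = √100 = 10 min.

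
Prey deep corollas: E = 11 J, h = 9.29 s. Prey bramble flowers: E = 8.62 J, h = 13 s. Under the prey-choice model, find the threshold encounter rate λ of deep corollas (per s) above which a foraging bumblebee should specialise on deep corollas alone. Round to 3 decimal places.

0.137 per s

At the threshold, the rate on deep corollas alone equals the profitability of bramble flowers: λ·11/(1 + λ·9.29) = 8.62/13 = 0.6631.
Rearranging, λ(11 − 0.6631×9.29) = 0.6631, so λ = 0.6631/4.84 = 0.137 per s.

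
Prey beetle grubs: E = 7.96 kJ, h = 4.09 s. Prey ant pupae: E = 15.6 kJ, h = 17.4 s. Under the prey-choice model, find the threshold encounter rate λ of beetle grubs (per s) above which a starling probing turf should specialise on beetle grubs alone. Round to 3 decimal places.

0.209 per s

The zero-one rule: include ant pupae iff E₂/h₂ > λE₁/(1+λh₁). Equality gives the switch point.
λE₁h₂ = E₂ + λE₂h₁ ⇒ λ = E₂/(E₁h₂ − E₂h₁) = 15.6/(138.5 − 63.8) = 0.2088 per s.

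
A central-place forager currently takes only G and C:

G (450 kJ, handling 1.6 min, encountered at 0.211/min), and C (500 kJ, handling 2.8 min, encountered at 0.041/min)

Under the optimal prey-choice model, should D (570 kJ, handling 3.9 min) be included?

Current rate: (0.211×450 + 0.041×500)/(1 + 0.211×1.6 + 0.041×2.8) = 79.49 kJ/min.
Profitability of D: 570/3.9 = 146.2 kJ/min.
Since 146.2 > R, including D increases the long-run rate.

Yes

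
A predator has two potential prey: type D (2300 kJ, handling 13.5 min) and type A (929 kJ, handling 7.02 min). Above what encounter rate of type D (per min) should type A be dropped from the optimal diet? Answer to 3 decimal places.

At the threshold, the rate on type D alone equals the profitability of type A: λ·2300/(1 + λ·13.5) = 929/7.02 = 132.3.
Rearranging, λ(2300 − 132.3×13.5) = 132.3, so λ = 132.3/513.5 = 0.2577 per min.

0.258 per min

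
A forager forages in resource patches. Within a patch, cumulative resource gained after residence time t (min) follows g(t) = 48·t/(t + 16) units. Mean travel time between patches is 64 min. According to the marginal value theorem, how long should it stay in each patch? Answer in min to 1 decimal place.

32.0 min

Optimal t* satisfies g'(t*) = g(t*)/(T + t*).
g'(t) = 48·16/(t + 16)². Setting 48·16/(t+16)² = 48t/[(t+16)(64+t)] gives 16(64+t) = t(t+16), so t² = 16×64 = 1024.
t* = √1024 = 32 min.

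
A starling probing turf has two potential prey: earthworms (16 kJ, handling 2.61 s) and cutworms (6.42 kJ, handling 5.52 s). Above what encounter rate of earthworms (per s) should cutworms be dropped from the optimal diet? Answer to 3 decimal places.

0.090 per s

The zero-one rule: include cutworms iff E₂/h₂ > λE₁/(1+λh₁). Equality gives the switch point.
λE₁h₂ = E₂ + λE₂h₁ ⇒ λ = E₂/(E₁h₂ − E₂h₁) = 6.42/(88.32 − 16.76) = 0.08971 per s.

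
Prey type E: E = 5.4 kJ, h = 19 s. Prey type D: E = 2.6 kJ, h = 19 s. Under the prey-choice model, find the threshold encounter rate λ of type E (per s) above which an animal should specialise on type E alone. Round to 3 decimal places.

0.049 per s

At the threshold, the rate on type E alone equals the profitability of type D: λ·5.4/(1 + λ·19) = 2.6/19 = 0.1368.
Rearranging, λ(5.4 − 0.1368×19) = 0.1368, so λ = 0.1368/2.8 = 0.04887 per s.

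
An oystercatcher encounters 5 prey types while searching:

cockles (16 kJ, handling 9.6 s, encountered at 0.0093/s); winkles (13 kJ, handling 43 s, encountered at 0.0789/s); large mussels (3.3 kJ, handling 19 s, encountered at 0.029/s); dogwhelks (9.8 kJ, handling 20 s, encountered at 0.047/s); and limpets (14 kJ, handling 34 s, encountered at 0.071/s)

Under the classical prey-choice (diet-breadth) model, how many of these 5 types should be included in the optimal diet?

3

Profitabilities (E/h, kJ/s): cockles 1.67, dogwhelks 0.49, limpets 0.412, winkles 0.302, large mussels 0.174. Add prey in this order while the next type's profitability exceeds the intake rate on those already taken.
Rate on top 1: 0.1366. dogwhelks: 0.49 > 0.1366 → include.
Rate on top 2: 0.3003. limpets: 0.412 > 0.3003 → include.
Rate on top 3: 0.3609. winkles: 0.302 < 0.3609 → exclude; stop.
Optimal diet: cockles, dogwhelks, limpets — 3 of 5 types.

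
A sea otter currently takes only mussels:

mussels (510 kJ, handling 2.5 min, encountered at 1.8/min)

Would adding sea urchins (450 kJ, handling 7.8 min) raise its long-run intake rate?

Current rate: (1.8×510)/(1 + 1.8×2.5) = 166.9 kJ/min.
sea urchins: E/h = 450/7.8 = 57.69 kJ/min.
57.69 < 166.9, so adding sea urchins would lower the average — exclude it.

No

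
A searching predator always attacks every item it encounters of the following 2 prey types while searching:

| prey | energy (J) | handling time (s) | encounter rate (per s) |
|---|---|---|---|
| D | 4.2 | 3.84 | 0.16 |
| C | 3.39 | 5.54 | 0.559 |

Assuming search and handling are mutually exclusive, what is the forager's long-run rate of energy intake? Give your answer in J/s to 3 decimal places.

Energy encountered per unit search time: 0.16×4.2 + 0.559×3.39 = 2.567 J/s.
Handling time per unit search time: 0.16×3.84 + 0.559×5.54 = 3.711.
Rate = 2.567/(1 + 3.711) = 0.5449 J/s.

0.545 J/s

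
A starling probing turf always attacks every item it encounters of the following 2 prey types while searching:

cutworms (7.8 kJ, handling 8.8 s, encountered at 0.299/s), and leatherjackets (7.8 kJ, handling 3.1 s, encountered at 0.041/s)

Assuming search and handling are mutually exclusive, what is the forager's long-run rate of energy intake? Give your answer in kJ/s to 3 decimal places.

0.706 kJ/s

Energy encountered per unit search time: 0.299×7.8 + 0.041×7.8 = 2.652 kJ/s.
Handling time per unit search time: 0.299×8.8 + 0.041×3.1 = 2.758.
Rate = 2.652/(1 + 2.758) = 0.7056 kJ/s.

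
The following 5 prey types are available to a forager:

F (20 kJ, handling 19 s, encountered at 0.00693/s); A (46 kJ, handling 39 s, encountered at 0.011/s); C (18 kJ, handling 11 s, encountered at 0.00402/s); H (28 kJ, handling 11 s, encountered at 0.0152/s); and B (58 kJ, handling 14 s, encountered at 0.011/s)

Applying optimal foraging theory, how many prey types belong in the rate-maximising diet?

5

Profitabilities (E/h, kJ/s): B 4.14, H 2.55, C 1.64, A 1.18, F 1.05. Add prey in this order while the next type's profitability exceeds the intake rate on those already taken.
Rate on top 1: 0.5529. H: 2.55 > 0.5529 → include.
Rate on top 2: 0.805. C: 1.64 > 0.805 → include.
Rate on top 3: 0.8319. A: 1.18 > 0.8319 → include.
Rate on top 4: 0.915. F: 1.05 > 0.915 → include.
Optimal diet: B, H, C, A, F — 5 of 5 types.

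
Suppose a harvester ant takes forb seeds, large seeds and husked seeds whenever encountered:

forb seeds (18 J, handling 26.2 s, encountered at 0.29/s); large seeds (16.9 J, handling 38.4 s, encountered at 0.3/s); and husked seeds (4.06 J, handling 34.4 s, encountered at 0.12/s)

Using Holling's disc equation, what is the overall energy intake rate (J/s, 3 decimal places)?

R = Σλ_iE_i / (1 + Σλ_ih_i)
Numerator: 0.29×18 + 0.3×16.9 + 0.12×4.06 = 10.78
Denominator: 1 + 0.29×26.2 + 0.3×38.4 + 0.12×34.4 = 24.25
R = 10.78/24.25 = 0.4445 J/s

0.444 J/s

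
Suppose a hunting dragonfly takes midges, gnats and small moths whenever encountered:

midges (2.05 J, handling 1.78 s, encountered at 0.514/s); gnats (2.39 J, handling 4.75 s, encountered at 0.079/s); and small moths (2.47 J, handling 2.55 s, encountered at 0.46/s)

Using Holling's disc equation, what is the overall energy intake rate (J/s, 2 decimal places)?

Energy encountered per unit search time: 0.514×2.05 + 0.079×2.39 + 0.46×2.47 = 2.379 J/s.
Handling time per unit search time: 0.514×1.78 + 0.079×4.75 + 0.46×2.55 = 2.463.
Rate = 2.379/(1 + 2.463) = 0.6869 J/s.

0.69 J/s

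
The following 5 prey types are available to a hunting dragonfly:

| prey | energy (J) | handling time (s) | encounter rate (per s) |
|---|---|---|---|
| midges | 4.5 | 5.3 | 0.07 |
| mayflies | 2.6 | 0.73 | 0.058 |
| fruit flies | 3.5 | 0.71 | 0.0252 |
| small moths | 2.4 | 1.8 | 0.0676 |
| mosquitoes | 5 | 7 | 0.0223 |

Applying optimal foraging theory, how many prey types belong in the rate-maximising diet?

5

Profitabilities (E/h, J/s): fruit flies 4.93, mayflies 3.56, small moths 1.33, midges 0.849, mosquitoes 0.714. Add prey in this order while the next type's profitability exceeds the intake rate on those already taken.
Rate on top 1: 0.08665. mayflies: 3.56 > 0.08665 → include.
Rate on top 2: 0.2254. small moths: 1.33 > 0.2254 → include.
Rate on top 3: 0.3395. midges: 0.849 > 0.3395 → include.
Rate on top 4: 0.4612. mosquitoes: 0.714 > 0.4612 → include.
Optimal diet: fruit flies, mayflies, small moths, midges, mosquitoes — 5 of 5 types.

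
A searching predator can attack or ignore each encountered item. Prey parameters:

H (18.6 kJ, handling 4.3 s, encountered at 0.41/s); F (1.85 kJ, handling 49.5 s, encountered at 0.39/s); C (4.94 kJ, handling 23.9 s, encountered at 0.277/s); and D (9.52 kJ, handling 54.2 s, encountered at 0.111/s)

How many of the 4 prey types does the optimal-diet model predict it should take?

1

Profitabilities (E/h, kJ/s): H 4.33, C 0.207, D 0.176, F 0.0374. Add prey in this order while the next type's profitability exceeds the intake rate on those already taken.
Rate on top 1: 2.76. C: 0.207 < 2.76 → exclude; stop.
Optimal diet: H — 1 of 4 types.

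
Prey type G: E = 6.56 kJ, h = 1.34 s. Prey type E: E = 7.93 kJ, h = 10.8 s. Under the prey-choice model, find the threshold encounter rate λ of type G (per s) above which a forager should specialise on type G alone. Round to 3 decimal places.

The zero-one rule: include type E iff E₂/h₂ > λE₁/(1+λh₁). Equality gives the switch point.
λE₁h₂ = E₂ + λE₂h₁ ⇒ λ = E₂/(E₁h₂ − E₂h₁) = 7.93/(70.85 − 10.63) = 0.1317 per s.

0.132 per s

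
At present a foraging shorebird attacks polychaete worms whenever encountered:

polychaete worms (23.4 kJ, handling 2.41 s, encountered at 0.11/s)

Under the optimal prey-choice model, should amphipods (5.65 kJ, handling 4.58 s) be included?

Intake rate on the current diet: R = (0.11×23.4) / (1 + 0.11×2.41) = 2.574/1.265 = 2.035 kJ/s.
amphipods: E/h = 5.65/4.58 = 1.234 kJ/s.
Since 1.234 < R, time spent handling amphipods is better spent searching.

No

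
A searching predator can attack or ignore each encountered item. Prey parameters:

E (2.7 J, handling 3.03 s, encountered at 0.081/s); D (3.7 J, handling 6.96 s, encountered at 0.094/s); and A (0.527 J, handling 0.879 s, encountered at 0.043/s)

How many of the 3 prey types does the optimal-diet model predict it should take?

E/h in descending order: E 0.891, A 0.6, D 0.532 J/s. The optimal diet is the largest prefix of this list for which every included type satisfies E_i/h_i > R on the types above it.
Rate on top 1: 0.1756. A: 0.6 > 0.1756 → include.
Rate on top 2: 0.1881. D: 0.532 > 0.1881 → include.
Optimal diet: E, A, D — 3 of 3 types.

3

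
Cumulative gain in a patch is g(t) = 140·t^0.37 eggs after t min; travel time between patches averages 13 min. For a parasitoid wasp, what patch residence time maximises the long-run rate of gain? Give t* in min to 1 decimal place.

Optimal t* satisfies g'(t*) = g(t*)/(T + t*).
g'(t) = 0.37·140·t^-0.63. Setting 0.37·140·t^-0.63 = 140·t^0.37/(13+t) gives 0.37(13+t) = t, so 0.63·t = 0.37×13.
t* = 0.37×13/0.63 = 7.635 min.

7.6 min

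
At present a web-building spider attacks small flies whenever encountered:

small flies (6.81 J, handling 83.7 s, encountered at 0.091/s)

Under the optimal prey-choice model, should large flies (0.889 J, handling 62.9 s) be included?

No

Current rate: (0.091×6.81)/(1 + 0.091×83.7) = 0.07192 J/s.
Profitability of large flies: 0.889/62.9 = 0.01413 J/s.
0.01413 < 0.07192, so adding large flies would lower the average — exclude it.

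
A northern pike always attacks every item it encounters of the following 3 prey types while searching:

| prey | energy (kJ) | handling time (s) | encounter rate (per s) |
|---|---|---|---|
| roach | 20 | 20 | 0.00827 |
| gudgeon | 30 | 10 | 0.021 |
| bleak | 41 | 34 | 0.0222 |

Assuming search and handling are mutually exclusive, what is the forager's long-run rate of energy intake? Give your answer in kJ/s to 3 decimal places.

0.801 kJ/s

Energy encountered per unit search time: 0.00827×20 + 0.021×30 + 0.0222×41 = 1.706 kJ/s.
Handling time per unit search time: 0.00827×20 + 0.021×10 + 0.0222×34 = 1.13.
Rate = 1.706/(1 + 1.13) = 0.8007 kJ/s.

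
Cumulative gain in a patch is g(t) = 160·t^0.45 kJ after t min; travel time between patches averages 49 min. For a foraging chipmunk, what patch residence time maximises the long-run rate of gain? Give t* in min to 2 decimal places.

Maximise g(t)/(T+t): set derivative to zero → g'(t)(T+t) = g(t).
g'(t) = 0.45·160·t^-0.55. Setting 0.45·160·t^-0.55 = 160·t^0.45/(49+t) gives 0.45(49+t) = t, so 0.55·t = 0.45×49.
t* = 0.45×49/0.55 = 40.09 min.

40.09 min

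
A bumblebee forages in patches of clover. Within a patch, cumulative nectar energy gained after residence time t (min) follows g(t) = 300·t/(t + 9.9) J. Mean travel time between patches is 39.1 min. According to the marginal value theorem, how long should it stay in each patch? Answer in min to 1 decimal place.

By the marginal value theorem, leave when the instantaneous gain rate g'(t) equals the habitat-wide average g(t)/(T + t).
g'(t) = 300·9.9/(t + 9.9)². Setting 300·9.9/(t+9.9)² = 300t/[(t+9.9)(39.1+t)] gives 9.9(39.1+t) = t(t+9.9), so t² = 9.9×39.1 = 387.1.
t* = √387.1 = 19.67 min.

19.7 min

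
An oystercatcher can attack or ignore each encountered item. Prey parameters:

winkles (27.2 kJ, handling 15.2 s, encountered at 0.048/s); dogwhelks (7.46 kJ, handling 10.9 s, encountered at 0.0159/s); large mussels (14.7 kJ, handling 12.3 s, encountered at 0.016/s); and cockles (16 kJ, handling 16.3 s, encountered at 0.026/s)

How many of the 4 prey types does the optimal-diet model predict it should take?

E/h in descending order: winkles 1.79, large mussels 1.2, cockles 0.982, dogwhelks 0.684 kJ/s. The optimal diet is the largest prefix of this list for which every included type satisfies E_i/h_i > R on the types above it.
Rate on top 1: 0.7549. large mussels: 1.2 > 0.7549 → include.
Rate on top 2: 0.7998. cockles: 0.982 > 0.7998 → include.
Rate on top 3: 0.8326. dogwhelks: 0.684 < 0.8326 → exclude; stop.
Optimal diet: winkles, large mussels, cockles — 3 of 4 types.

3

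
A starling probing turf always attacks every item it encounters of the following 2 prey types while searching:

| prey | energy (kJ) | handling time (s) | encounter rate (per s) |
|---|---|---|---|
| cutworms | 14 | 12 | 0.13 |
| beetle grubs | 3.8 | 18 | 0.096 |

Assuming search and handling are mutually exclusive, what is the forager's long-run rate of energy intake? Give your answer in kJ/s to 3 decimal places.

Energy encountered per unit search time: 0.13×14 + 0.096×3.8 = 2.185 kJ/s.
Handling time per unit search time: 0.13×12 + 0.096×18 = 3.288.
Rate = 2.185/(1 + 3.288) = 0.5095 kJ/s.

0.510 kJ/s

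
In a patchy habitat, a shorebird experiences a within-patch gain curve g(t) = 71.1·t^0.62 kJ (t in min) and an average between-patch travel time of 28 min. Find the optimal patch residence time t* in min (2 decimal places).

By the marginal value theorem, leave when the instantaneous gain rate g'(t) equals the habitat-wide average g(t)/(T + t).
g'(t) = 0.62·71.1·t^-0.38. Setting 0.62·71.1·t^-0.38 = 71.1·t^0.62/(28+t) gives 0.62(28+t) = t, so 0.38·t = 0.62×28.
t* = 0.62×28/0.38 = 45.68 min.

45.68 min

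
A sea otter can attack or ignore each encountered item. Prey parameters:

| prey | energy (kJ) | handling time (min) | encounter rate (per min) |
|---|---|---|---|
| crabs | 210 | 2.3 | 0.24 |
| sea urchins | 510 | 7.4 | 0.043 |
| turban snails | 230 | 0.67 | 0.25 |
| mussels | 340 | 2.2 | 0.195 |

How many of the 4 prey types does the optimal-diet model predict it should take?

3

Profitabilities (E/h, kJ/min): turban snails 343, mussels 155, crabs 91.3, sea urchins 68.9. Add prey in this order while the next type's profitability exceeds the intake rate on those already taken.
Rate on top 1: 49.25. mussels: 155 > 49.25 → include.
Rate on top 2: 77.54. crabs: 91.3 > 77.54 → include.
Rate on top 3: 81.08. sea urchins: 68.9 < 81.08 → exclude; stop.
Optimal diet: turban snails, mussels, crabs — 3 of 4 types.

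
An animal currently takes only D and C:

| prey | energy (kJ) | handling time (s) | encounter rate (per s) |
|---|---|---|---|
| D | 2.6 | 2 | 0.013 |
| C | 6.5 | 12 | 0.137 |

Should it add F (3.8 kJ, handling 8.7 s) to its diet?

Yes

On D and C alone, R = ΣλE/(1+Σλh) = 0.9243/2.67 = 0.3462 kJ/s.
F: E/h = 3.8/8.7 = 0.4368 kJ/s.
0.4368 > 0.3462, so adding F raises the average — include it.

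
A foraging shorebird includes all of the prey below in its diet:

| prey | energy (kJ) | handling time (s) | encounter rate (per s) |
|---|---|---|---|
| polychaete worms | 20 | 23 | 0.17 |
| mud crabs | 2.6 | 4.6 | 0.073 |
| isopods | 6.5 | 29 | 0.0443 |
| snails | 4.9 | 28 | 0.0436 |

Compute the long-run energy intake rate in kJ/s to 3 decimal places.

0.528 kJ/s

Energy encountered per unit search time: 0.17×20 + 0.073×2.6 + 0.0443×6.5 + 0.0436×4.9 = 4.091 kJ/s.
Handling time per unit search time: 0.17×23 + 0.073×4.6 + 0.0443×29 + 0.0436×28 = 6.751.
Rate = 4.091/(1 + 6.751) = 0.5278 kJ/s.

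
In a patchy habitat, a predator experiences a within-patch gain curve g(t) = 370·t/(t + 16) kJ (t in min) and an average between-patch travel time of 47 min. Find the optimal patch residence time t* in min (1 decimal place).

27.4 min

By the marginal value theorem, leave when the instantaneous gain rate g'(t) equals the habitat-wide average g(t)/(T + t).
g'(t) = 370·16/(t + 16)². Setting 370·16/(t+16)² = 370t/[(t+16)(47+t)] gives 16(47+t) = t(t+16), so t² = 16×47 = 752.
t* = √752 = 27.42 min.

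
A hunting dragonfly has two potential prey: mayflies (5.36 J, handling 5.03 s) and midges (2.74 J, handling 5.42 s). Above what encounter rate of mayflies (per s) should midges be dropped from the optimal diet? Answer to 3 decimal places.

The zero-one rule: include midges iff E₂/h₂ > λE₁/(1+λh₁). Equality gives the switch point.
λE₁h₂ = E₂ + λE₂h₁ ⇒ λ = E₂/(E₁h₂ − E₂h₁) = 2.74/(29.05 − 13.78) = 0.1794 per s.

0.179 per s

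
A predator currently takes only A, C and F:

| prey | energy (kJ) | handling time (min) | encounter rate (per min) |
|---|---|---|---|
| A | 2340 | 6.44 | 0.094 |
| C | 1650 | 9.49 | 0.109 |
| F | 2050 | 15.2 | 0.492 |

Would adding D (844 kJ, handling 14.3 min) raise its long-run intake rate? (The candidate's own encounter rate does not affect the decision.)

No

On A, C and F alone, R = ΣλE/(1+Σλh) = 1408/10.12 = 139.2 kJ/min.
D: E/h = 844/14.3 = 59.02 kJ/min.
59.02 < 139.2, so adding D would lower the average — exclude it.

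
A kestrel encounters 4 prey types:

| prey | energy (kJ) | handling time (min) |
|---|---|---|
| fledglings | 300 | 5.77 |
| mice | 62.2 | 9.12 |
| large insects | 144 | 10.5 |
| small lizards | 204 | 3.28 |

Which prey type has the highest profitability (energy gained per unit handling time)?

small lizards

Profitability E/h (kJ/min): fledglings = 300/5.77 = 52, mice = 62.2/9.12 = 6.82, large insects = 144/10.5 = 13.7, small lizards = 204/3.28 = 62.2.
Ranked: small lizards > fledglings > large insects > mice.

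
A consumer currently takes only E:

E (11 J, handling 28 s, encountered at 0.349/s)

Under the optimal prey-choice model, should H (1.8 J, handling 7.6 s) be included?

Intake rate on the current diet: R = (0.349×11) / (1 + 0.349×28) = 3.839/10.77 = 0.3564 J/s.
H: E/h = 1.8/7.6 = 0.2368 J/s.
0.2368 < 0.3564, so adding H would lower the average — exclude it.

No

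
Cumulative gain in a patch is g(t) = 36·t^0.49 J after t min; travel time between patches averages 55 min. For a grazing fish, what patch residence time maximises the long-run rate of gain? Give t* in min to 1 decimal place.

52.8 min

By the marginal value theorem, leave when the instantaneous gain rate g'(t) equals the habitat-wide average g(t)/(T + t).
g'(t) = 0.49·36·t^-0.51. Setting 0.49·36·t^-0.51 = 36·t^0.49/(55+t) gives 0.49(55+t) = t, so 0.51·t = 0.49×55.
t* = 0.49×55/0.51 = 52.84 min.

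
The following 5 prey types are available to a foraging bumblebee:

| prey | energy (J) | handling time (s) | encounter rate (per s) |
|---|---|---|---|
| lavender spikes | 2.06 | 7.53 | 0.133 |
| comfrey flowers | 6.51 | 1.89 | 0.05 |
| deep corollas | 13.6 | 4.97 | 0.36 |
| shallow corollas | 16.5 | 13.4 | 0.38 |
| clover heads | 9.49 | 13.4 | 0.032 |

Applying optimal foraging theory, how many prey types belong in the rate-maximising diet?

2

Profitabilities (E/h, J/s): comfrey flowers 3.44, deep corollas 2.74, shallow corollas 1.23, clover heads 0.708, lavender spikes 0.274. Add prey in this order while the next type's profitability exceeds the intake rate on those already taken.
Rate on top 1: 0.2974. deep corollas: 2.74 > 0.2974 → include.
Rate on top 2: 1.811. shallow corollas: 1.23 < 1.811 → exclude; stop.
Optimal diet: comfrey flowers, deep corollas — 2 of 5 types.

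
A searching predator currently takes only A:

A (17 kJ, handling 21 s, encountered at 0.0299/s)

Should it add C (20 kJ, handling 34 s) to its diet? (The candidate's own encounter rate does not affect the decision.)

Current rate: (0.0299×17)/(1 + 0.0299×21) = 0.3122 kJ/s.
C: E/h = 20/34 = 0.5882 kJ/s.
0.5882 > 0.3122, so adding C raises the average — include it.

Yes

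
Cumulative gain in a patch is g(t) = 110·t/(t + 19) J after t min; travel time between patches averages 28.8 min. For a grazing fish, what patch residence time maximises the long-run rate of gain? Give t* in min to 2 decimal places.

Maximise g(t)/(T+t): set derivative to zero → g'(t)(T+t) = g(t).
g'(t) = 110·19/(t + 19)². Setting 110·19/(t+19)² = 110t/[(t+19)(28.8+t)] gives 19(28.8+t) = t(t+19), so t² = 19×28.8 = 547.2.
t* = √547.2 = 23.39 min.

23.39 min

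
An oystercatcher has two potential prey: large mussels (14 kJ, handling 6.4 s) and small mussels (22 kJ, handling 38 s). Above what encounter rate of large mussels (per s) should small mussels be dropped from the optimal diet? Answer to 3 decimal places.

0.056 per s

Drop small mussels once their profitability E₂/h₂ falls below the rate achievable on large mussels alone: E₂/h₂ = λE₁/(1 + λh₁).
Solve for λ: λE₁h₂ = E₂(1 + λh₁) → λ(E₁h₂ − E₂h₁) = E₂ → λ = E₂/(E₁h₂ − E₂h₁).
λ = 22/(14×38 − 22×6.4) = 22/391.2 = 0.05624 per s.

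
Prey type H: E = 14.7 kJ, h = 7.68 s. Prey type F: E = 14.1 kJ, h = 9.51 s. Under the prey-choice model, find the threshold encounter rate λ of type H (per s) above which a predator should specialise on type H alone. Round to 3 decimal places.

0.447 per s

The zero-one rule: include type F iff E₂/h₂ > λE₁/(1+λh₁). Equality gives the switch point.
λE₁h₂ = E₂ + λE₂h₁ ⇒ λ = E₂/(E₁h₂ − E₂h₁) = 14.1/(139.8 − 108.3) = 0.4475 per s.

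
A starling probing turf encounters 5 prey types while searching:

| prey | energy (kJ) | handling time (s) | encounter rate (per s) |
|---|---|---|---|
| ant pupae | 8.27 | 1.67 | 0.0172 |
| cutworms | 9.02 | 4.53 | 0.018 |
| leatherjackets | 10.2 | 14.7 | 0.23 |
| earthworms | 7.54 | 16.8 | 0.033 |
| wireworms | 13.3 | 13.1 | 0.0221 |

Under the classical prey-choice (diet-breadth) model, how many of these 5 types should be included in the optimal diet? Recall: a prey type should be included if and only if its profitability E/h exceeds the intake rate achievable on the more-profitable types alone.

E/h in descending order: ant pupae 4.95, cutworms 1.99, wireworms 1.02, leatherjackets 0.694, earthworms 0.449 kJ/s. The optimal diet is the largest prefix of this list for which every included type satisfies E_i/h_i > R on the types above it.
Rate on top 1: 0.1383. cutworms: 1.99 > 0.1383 → include.
Rate on top 2: 0.2744. wireworms: 1.02 > 0.2744 → include.
Rate on top 3: 0.4276. leatherjackets: 0.694 > 0.4276 → include.
Rate on top 4: 0.6159. earthworms: 0.449 < 0.6159 → exclude; stop.
Optimal diet: ant pupae, cutworms, wireworms, leatherjackets — 4 of 5 types.

4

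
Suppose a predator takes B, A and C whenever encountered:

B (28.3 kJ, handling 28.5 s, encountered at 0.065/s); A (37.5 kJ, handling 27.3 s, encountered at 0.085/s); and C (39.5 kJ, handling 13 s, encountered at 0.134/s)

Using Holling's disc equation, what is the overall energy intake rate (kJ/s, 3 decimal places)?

R = (0.065×28.3 + 0.085×37.5 + 0.134×39.5) / (1 + 0.065×28.5 + 0.085×27.3 + 0.134×13) = 10.32/6.915 = 1.492 kJ/s.

1.492 kJ/s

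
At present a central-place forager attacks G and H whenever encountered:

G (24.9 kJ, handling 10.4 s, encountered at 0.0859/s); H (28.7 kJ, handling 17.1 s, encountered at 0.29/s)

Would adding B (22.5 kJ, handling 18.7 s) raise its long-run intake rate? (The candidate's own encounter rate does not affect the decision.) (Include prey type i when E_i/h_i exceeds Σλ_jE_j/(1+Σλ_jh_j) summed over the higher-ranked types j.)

No

Current rate: (0.0859×24.9 + 0.29×28.7)/(1 + 0.0859×10.4 + 0.29×17.1) = 1.527 kJ/s.
Profitability of B: 22.5/18.7 = 1.203 kJ/s.
Since 1.203 < R, time spent handling B is better spent searching.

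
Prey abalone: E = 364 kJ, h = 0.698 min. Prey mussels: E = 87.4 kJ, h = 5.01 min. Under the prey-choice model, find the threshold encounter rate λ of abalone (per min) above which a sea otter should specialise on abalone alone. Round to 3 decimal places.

0.050 per min

The zero-one rule: include mussels iff E₂/h₂ > λE₁/(1+λh₁). Equality gives the switch point.
λE₁h₂ = E₂ + λE₂h₁ ⇒ λ = E₂/(E₁h₂ − E₂h₁) = 87.4/(1824 − 61.01) = 0.04958 per min.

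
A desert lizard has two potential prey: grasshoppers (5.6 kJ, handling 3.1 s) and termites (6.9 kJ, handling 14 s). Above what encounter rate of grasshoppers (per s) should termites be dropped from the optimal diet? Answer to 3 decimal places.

The zero-one rule: include termites iff E₂/h₂ > λE₁/(1+λh₁). Equality gives the switch point.
λE₁h₂ = E₂ + λE₂h₁ ⇒ λ = E₂/(E₁h₂ − E₂h₁) = 6.9/(78.4 − 21.39) = 0.121 per s.

0.121 per s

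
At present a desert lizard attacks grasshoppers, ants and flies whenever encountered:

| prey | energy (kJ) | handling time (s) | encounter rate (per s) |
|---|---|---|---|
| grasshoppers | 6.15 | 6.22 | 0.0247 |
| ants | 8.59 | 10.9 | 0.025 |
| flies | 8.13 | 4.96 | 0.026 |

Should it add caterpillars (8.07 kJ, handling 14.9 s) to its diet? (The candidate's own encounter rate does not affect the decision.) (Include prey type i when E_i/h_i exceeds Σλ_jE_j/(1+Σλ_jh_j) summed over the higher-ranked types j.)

Current rate: (0.0247×6.15 + 0.025×8.59 + 0.026×8.13)/(1 + 0.0247×6.22 + 0.025×10.9 + 0.026×4.96) = 0.3717 kJ/s.
Profitability of caterpillars: 8.07/14.9 = 0.5416 kJ/s.
Since 0.5416 > R, including caterpillars increases the long-run rate.

Yes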